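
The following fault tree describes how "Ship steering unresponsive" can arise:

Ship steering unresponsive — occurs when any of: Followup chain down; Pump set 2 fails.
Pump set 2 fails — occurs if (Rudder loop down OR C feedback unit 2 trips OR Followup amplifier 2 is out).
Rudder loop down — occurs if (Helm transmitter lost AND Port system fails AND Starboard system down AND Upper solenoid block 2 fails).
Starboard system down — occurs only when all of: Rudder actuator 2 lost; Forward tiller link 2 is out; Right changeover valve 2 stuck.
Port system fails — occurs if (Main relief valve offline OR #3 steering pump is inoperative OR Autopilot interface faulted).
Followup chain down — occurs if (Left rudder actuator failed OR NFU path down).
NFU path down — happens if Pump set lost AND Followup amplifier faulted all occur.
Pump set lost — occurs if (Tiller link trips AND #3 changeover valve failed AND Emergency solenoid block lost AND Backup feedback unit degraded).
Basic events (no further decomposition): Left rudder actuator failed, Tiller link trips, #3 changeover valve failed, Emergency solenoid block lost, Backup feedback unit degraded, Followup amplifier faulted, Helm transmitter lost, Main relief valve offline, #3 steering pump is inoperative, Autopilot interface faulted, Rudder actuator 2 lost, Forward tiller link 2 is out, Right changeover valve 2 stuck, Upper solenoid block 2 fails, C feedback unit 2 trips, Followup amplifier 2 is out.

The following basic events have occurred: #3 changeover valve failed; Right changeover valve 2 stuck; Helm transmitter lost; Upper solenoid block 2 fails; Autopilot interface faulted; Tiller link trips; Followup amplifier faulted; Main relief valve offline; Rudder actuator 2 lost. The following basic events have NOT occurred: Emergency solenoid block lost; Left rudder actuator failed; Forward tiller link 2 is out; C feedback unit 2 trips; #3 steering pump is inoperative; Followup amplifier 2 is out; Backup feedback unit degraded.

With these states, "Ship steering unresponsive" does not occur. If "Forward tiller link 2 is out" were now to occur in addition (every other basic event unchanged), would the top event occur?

Counterfactual: set "Forward tiller link 2 is out" to occurred.
Pump set lost [AND]: Tiller link trips=occurs, #3 changeover valve failed=occurs, Emergency solenoid block lost=not, Backup feedback unit degraded=not → not all inputs occur → does not occur.
NFU path down [AND]: Pump set lost=not, Followup amplifier faulted=occurs → not all inputs occur → does not occur.
Followup chain down [OR]: Left rudder actuator failed=not, NFU path down=not → no input occurs → does not occur.
Port system fails [OR]: Main relief valve offline=occurs, #3 steering pump is inoperative=not, Autopilot interface faulted=occurs → at least one input occurs → occurs.
Starboard system down [AND]: Rudder actuator 2 lost=occurs, Forward tiller link 2 is out=occurs, Right changeover valve 2 stuck=occurs → all inputs occur → occurs.
Rudder loop down [AND]: Helm transmitter lost=occurs, Port system fails=occurs, Starboard system down=occurs, Upper solenoid block 2 fails=occurs → all inputs occur → occurs.
Pump set 2 fails [OR]: Rudder loop down=occurs, C feedback unit 2 trips=not, Followup amplifier 2 is out=not → at least one input occurs → occurs.
Ship steering unresponsive [OR]: Followup chain down=not, Pump set 2 fails=occurs → at least one input occurs → occurs.

Yes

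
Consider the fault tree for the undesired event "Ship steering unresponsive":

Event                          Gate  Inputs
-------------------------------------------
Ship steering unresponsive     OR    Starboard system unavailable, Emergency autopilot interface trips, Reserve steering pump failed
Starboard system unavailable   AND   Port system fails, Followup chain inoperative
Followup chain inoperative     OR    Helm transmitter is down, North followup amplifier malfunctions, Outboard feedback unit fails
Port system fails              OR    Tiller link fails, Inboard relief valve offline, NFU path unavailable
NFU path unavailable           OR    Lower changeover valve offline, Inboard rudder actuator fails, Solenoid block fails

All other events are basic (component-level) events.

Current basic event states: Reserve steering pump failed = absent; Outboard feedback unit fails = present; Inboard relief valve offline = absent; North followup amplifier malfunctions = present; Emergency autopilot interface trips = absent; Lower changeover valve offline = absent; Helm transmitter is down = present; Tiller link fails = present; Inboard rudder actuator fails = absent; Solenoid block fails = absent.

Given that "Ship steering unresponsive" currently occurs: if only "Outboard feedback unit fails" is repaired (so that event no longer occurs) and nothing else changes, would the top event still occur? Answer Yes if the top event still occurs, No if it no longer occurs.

Yes

Counterfactual: set "Outboard feedback unit fails" to not occurred.
NFU path unavailable [OR]: Lower changeover valve offline=not, Inboard rudder actuator fails=not, Solenoid block fails=not → no input occurs → does not occur.
Port system fails [OR]: Tiller link fails=occurs, Inboard relief valve offline=not, NFU path unavailable=not → at least one input occurs → occurs.
Followup chain inoperative [OR]: Helm transmitter is down=occurs, North followup amplifier malfunctions=occurs, Outboard feedback unit fails=not → at least one input occurs → occurs.
Starboard system unavailable [AND]: Port system fails=occurs, Followup chain inoperative=occurs → all inputs occur → occurs.
Ship steering unresponsive [OR]: Starboard system unavailable=occurs, Emergency autopilot interface trips=not, Reserve steering pump failed=not → at least one input occurs → occurs.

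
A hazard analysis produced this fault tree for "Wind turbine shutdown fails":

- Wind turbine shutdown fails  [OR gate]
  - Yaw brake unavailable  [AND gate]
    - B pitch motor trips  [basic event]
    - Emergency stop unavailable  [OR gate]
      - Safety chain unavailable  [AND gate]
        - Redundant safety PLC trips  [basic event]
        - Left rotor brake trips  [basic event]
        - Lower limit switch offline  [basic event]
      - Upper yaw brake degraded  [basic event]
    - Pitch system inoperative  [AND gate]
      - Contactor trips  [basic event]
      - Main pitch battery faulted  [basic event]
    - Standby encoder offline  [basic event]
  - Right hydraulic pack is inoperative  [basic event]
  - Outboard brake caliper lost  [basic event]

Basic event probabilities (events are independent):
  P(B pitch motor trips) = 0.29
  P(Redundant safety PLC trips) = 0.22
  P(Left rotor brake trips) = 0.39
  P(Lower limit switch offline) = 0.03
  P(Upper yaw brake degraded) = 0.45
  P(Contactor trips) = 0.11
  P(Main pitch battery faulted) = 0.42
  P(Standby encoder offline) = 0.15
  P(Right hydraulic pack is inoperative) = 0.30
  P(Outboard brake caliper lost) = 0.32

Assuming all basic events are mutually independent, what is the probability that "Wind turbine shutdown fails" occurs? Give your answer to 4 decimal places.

P(Safety chain unavailable) [AND] = 0.22 × 0.39 × 0.03 = 0.002574
P(Emergency stop unavailable) [OR] = 1 − (1−0.002574) × (1−0.45) = 0.451416
P(Pitch system inoperative) [AND] = 0.11 × 0.42 = 0.046200
P(Yaw brake unavailable) [AND] = 0.29 × 0.451416 × 0.046200 × 0.15 = 0.000907
P(Wind turbine shutdown fails) [OR] = 1 − (1−0.000907) × (1−0.30) × (1−0.32) = 0.524432
Rounded to 4 decimal places: P(Wind turbine shutdown fails) ≈ 0.5244.

0.5244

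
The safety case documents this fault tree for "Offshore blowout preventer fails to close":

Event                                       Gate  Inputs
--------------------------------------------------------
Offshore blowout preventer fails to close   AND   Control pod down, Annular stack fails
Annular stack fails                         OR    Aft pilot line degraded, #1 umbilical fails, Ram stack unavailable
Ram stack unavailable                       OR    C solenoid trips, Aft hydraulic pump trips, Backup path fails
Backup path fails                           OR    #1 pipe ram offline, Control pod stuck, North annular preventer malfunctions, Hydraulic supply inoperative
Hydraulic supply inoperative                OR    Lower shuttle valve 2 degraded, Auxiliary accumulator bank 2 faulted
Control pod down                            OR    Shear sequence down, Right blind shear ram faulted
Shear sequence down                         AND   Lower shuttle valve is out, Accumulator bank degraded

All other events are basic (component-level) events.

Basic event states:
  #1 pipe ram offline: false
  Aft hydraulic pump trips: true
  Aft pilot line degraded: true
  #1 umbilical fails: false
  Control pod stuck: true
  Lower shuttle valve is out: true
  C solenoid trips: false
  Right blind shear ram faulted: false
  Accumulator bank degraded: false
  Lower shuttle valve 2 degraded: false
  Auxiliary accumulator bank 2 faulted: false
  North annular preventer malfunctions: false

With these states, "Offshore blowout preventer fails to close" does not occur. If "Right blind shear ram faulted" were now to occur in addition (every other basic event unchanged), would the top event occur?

Counterfactual: set "Right blind shear ram faulted" to occurred.
Shear sequence down [AND]: Lower shuttle valve is out=occurs, Accumulator bank degraded=not → not all inputs occur → does not occur.
Control pod down [OR]: Shear sequence down=not, Right blind shear ram faulted=occurs → at least one input occurs → occurs.
Hydraulic supply inoperative [OR]: Lower shuttle valve 2 degraded=not, Auxiliary accumulator bank 2 faulted=not → no input occurs → does not occur.
Backup path fails [OR]: #1 pipe ram offline=not, Control pod stuck=occurs, North annular preventer malfunctions=not, Hydraulic supply inoperative=not → at least one input occurs → occurs.
Ram stack unavailable [OR]: C solenoid trips=not, Aft hydraulic pump trips=occurs, Backup path fails=occurs → at least one input occurs → occurs.
Annular stack fails [OR]: Aft pilot line degraded=occurs, #1 umbilical fails=not, Ram stack unavailable=occurs → at least one input occurs → occurs.
Offshore blowout preventer fails to close [AND]: Control pod down=occurs, Annular stack fails=occurs → all inputs occur → occurs.

Yes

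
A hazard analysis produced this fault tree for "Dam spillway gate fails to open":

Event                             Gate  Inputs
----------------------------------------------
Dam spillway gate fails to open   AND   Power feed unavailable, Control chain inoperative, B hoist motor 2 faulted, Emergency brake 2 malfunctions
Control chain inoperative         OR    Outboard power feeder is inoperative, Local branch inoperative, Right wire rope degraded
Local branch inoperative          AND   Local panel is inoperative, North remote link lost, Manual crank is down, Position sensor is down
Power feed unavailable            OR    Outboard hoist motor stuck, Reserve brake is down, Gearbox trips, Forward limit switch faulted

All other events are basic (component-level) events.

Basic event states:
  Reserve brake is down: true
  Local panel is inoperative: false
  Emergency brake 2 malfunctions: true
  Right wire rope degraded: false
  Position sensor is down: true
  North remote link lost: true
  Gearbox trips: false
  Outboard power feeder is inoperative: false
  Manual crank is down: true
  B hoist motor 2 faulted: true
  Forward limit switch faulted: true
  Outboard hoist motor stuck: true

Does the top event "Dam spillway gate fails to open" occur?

Power feed unavailable [OR]: Outboard hoist motor stuck=occurs, Reserve brake is down=occurs, Gearbox trips=not, Forward limit switch faulted=occurs → at least one input occurs → occurs.
Local branch inoperative [AND]: Local panel is inoperative=not, North remote link lost=occurs, Manual crank is down=occurs, Position sensor is down=occurs → not all inputs occur → does not occur.
Control chain inoperative [OR]: Outboard power feeder is inoperative=not, Local branch inoperative=not, Right wire rope degraded=not → no input occurs → does not occur.
Dam spillway gate fails to open [AND]: Power feed unavailable=occurs, Control chain inoperative=not, B hoist motor 2 faulted=occurs, Emergency brake 2 malfunctions=occurs → not all inputs occur → does not occur.

No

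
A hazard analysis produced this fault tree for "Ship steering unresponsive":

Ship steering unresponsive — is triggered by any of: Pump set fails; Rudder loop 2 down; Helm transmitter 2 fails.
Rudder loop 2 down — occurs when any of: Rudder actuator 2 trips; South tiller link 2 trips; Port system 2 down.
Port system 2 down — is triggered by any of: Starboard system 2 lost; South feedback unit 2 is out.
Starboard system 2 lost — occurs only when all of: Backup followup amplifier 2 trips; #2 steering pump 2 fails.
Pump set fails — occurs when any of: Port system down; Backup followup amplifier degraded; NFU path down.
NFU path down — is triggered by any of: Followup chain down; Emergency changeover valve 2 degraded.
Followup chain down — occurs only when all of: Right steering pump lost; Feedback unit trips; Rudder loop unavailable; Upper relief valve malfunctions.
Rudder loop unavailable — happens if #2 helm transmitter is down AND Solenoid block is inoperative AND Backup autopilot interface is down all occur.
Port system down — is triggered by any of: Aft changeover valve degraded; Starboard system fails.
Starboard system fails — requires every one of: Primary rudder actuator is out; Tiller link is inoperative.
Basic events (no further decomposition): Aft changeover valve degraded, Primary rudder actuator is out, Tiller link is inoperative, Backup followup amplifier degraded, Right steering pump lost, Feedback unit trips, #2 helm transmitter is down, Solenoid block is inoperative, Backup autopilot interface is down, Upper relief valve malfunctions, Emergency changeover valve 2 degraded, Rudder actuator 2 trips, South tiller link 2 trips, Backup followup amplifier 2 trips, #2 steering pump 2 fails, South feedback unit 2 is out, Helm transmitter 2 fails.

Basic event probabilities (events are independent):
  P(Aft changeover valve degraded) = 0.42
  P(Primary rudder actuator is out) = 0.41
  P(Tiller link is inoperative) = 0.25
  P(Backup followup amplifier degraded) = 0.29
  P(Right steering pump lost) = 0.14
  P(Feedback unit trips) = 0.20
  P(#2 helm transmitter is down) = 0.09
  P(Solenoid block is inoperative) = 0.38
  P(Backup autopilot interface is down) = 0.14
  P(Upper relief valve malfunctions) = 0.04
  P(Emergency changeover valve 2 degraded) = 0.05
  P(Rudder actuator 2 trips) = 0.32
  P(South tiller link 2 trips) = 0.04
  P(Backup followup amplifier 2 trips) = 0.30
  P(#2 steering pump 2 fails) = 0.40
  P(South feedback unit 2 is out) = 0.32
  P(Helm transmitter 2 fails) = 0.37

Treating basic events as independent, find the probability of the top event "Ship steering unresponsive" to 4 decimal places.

0.9136

P(Starboard system fails) [AND] = 0.41 × 0.25 = 0.102500
P(Port system down) [OR] = 1 − (1−0.42) × (1−0.102500) = 0.479450
P(Rudder loop unavailable) [AND] = 0.09 × 0.38 × 0.14 = 0.004788
P(Followup chain down) [AND] = 0.14 × 0.20 × 0.004788 × 0.04 = 0.000005
P(NFU path down) [OR] = 1 − (1−0.000005) × (1−0.05) = 0.050005
P(Pump set fails) [OR] = 1 − (1−0.479450) × (1−0.29) × (1−0.050005) = 0.648891
P(Starboard system 2 lost) [AND] = 0.30 × 0.40 = 0.120000
P(Port system 2 down) [OR] = 1 − (1−0.120000) × (1−0.32) = 0.401600
P(Rudder loop 2 down) [OR] = 1 − (1−0.32) × (1−0.04) × (1−0.401600) = 0.609364
P(Ship steering unresponsive) [OR] = 1 − (1−0.648891) × (1−0.609364) × (1−0.37) = 0.913592
Rounded to 4 decimal places: P(Ship steering unresponsive) ≈ 0.9136.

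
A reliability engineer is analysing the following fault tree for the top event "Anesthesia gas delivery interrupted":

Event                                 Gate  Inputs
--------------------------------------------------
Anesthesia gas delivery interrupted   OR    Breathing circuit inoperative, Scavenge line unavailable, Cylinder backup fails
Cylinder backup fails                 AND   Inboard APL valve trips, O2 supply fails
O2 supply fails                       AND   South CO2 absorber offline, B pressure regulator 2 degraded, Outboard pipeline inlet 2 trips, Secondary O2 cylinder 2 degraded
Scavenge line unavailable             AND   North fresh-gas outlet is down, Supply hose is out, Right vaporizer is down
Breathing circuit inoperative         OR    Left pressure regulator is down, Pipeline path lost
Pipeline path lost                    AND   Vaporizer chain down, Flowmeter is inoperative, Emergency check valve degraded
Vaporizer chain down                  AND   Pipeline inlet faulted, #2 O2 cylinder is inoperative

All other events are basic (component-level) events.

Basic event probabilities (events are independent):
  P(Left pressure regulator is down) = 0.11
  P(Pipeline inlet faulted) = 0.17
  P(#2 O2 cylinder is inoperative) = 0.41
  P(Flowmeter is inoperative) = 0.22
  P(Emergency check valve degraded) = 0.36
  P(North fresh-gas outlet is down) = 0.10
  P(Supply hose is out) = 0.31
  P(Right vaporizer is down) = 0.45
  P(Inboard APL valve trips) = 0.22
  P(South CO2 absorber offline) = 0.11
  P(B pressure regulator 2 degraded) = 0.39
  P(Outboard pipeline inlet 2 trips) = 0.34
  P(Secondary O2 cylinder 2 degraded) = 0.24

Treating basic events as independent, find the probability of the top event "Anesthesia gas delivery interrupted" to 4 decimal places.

0.1279

P(Vaporizer chain down) [AND] = 0.17 × 0.41 = 0.069700
P(Pipeline path lost) [AND] = 0.069700 × 0.22 × 0.36 = 0.005520
P(Breathing circuit inoperative) [OR] = 1 − (1−0.11) × (1−0.005520) = 0.114913
P(Scavenge line unavailable) [AND] = 0.10 × 0.31 × 0.45 = 0.013950
P(O2 supply fails) [AND] = 0.11 × 0.39 × 0.34 × 0.24 = 0.003501
P(Cylinder backup fails) [AND] = 0.22 × 0.003501 = 0.000770
P(Anesthesia gas delivery interrupted) [OR] = 1 − (1−0.114913) × (1−0.013950) × (1−0.000770) = 0.127932
Rounded to 4 decimal places: P(Anesthesia gas delivery interrupted) ≈ 0.1279.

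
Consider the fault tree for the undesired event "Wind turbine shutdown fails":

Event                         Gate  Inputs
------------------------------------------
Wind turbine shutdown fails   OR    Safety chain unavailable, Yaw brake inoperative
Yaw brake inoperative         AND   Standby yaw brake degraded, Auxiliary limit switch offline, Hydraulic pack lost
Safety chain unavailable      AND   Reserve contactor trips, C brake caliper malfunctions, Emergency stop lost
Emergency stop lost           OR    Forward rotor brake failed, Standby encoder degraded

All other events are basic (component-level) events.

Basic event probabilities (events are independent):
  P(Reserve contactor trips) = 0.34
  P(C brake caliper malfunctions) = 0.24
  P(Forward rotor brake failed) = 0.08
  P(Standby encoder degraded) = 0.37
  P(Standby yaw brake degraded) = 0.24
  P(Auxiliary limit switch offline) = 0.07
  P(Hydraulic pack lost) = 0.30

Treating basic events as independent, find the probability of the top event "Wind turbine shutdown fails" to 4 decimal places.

P(Emergency stop lost) [OR] = 1 − (1−0.08) × (1−0.37) = 0.420400
P(Safety chain unavailable) [AND] = 0.34 × 0.24 × 0.420400 = 0.034305
P(Yaw brake inoperative) [AND] = 0.24 × 0.07 × 0.30 = 0.005040
P(Wind turbine shutdown fails) [OR] = 1 − (1−0.034305) × (1−0.005040) = 0.039172
Rounded to 4 decimal places: P(Wind turbine shutdown fails) ≈ 0.0392.

0.0392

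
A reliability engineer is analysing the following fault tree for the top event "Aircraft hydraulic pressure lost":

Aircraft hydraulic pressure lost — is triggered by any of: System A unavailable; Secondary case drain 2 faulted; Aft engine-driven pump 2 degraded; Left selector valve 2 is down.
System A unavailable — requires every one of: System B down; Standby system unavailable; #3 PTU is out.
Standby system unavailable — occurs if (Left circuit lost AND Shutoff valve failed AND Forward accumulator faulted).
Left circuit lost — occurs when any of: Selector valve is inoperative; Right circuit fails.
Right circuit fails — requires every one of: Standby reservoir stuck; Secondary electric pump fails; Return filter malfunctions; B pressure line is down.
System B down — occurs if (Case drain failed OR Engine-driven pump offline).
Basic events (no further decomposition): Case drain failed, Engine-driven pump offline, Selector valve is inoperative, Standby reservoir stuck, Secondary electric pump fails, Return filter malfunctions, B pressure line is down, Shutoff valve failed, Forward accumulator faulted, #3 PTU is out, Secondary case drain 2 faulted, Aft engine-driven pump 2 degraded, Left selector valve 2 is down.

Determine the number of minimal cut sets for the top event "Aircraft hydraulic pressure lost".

7

System B down [OR]: union of children's cut sets → 2 cut set(s).
Right circuit fails [AND]: one cut set from each child combined → 1 × 1 × 1 × 1 = 1 cut set(s).
Left circuit lost [OR]: union of children's cut sets → 2 cut set(s).
Standby system unavailable [AND]: one cut set from each child combined → 2 × 1 × 1 = 2 cut set(s).
System A unavailable [AND]: one cut set from each child combined → 2 × 2 × 1 = 4 cut set(s).
Aircraft hydraulic pressure lost [OR]: union of children's cut sets → 7 cut set(s).
Minimal cut sets: {#3 PTU is out, Case drain failed, Forward accumulator faulted, Selector valve is inoperative, Shutoff valve failed}; {#3 PTU is out, B pressure line is down, Case drain failed, Forward accumulator faulted, Return filter malfunctions, Secondary electric pump fails, Shutoff valve failed, Standby reservoir stuck}; {#3 PTU is out, Engine-driven pump offline, Forward accumulator faulted, Selector valve is inoperative, Shutoff valve failed}; {#3 PTU is out, B pressure line is down, Engine-driven pump offline, Forward accumulator faulted, Return filter malfunctions, Secondary electric pump fails, Shutoff valve failed, Standby reservoir stuck}; {Secondary case drain 2 faulted}; {Aft engine-driven pump 2 degraded}; {Left selector valve 2 is down}.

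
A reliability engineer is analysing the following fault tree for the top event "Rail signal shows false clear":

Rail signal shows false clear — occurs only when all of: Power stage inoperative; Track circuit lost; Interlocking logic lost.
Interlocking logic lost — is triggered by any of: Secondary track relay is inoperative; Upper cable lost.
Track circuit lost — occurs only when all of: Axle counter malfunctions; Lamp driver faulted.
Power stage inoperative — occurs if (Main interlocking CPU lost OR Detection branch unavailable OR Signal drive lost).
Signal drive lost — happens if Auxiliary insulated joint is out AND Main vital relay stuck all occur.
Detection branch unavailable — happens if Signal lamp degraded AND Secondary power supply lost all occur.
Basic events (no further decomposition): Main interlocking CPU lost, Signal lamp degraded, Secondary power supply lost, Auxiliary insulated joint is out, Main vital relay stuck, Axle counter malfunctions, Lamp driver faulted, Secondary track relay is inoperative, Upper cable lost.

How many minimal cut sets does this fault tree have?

Detection branch unavailable [AND]: one cut set from each child combined → 1 × 1 = 1 cut set(s).
Signal drive lost [AND]: one cut set from each child combined → 1 × 1 = 1 cut set(s).
Power stage inoperative [OR]: union of children's cut sets → 3 cut set(s).
Track circuit lost [AND]: one cut set from each child combined → 1 × 1 = 1 cut set(s).
Interlocking logic lost [OR]: union of children's cut sets → 2 cut set(s).
Rail signal shows false clear [AND]: one cut set from each child combined → 3 × 1 × 2 = 6 cut set(s).
Minimal cut sets: {Axle counter malfunctions, Lamp driver faulted, Main interlocking CPU lost, Secondary track relay is inoperative}; {Axle counter malfunctions, Lamp driver faulted, Main interlocking CPU lost, Upper cable lost}; {Axle counter malfunctions, Lamp driver faulted, Secondary power supply lost, Secondary track relay is inoperative, Signal lamp degraded}; {Axle counter malfunctions, Lamp driver faulted, Secondary power supply lost, Signal lamp degraded, Upper cable lost}; {Auxiliary insulated joint is out, Axle counter malfunctions, Lamp driver faulted, Main vital relay stuck, Secondary track relay is inoperative}; {Auxiliary insulated joint is out, Axle counter malfunctions, Lamp driver faulted, Main vital relay stuck, Upper cable lost}.

6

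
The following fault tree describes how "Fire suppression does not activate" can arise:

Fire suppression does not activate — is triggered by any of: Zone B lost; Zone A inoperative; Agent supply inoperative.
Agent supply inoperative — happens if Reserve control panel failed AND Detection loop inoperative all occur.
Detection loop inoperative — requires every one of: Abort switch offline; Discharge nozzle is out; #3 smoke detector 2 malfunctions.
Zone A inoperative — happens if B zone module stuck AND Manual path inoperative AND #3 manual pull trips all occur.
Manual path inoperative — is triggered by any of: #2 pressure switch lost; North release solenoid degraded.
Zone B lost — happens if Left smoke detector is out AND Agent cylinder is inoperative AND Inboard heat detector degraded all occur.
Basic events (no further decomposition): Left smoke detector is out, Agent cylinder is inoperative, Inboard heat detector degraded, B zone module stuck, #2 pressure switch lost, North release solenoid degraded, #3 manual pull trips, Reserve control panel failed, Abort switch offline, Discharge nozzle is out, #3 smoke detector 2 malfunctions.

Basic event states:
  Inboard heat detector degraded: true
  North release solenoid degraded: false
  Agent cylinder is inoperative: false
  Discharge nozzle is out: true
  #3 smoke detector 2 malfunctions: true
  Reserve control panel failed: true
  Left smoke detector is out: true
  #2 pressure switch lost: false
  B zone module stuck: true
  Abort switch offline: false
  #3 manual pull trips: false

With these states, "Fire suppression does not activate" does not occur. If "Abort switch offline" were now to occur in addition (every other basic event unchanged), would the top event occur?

Counterfactual: set "Abort switch offline" to occurred.
Zone B lost [AND]: Left smoke detector is out=occurs, Agent cylinder is inoperative=not, Inboard heat detector degraded=occurs → not all inputs occur → does not occur.
Manual path inoperative [OR]: #2 pressure switch lost=not, North release solenoid degraded=not → no input occurs → does not occur.
Zone A inoperative [AND]: B zone module stuck=occurs, Manual path inoperative=not, #3 manual pull trips=not → not all inputs occur → does not occur.
Detection loop inoperative [AND]: Abort switch offline=occurs, Discharge nozzle is out=occurs, #3 smoke detector 2 malfunctions=occurs → all inputs occur → occurs.
Agent supply inoperative [AND]: Reserve control panel failed=occurs, Detection loop inoperative=occurs → all inputs occur → occurs.
Fire suppression does not activate [OR]: Zone B lost=not, Zone A inoperative=not, Agent supply inoperative=occurs → at least one input occurs → occurs.

Yes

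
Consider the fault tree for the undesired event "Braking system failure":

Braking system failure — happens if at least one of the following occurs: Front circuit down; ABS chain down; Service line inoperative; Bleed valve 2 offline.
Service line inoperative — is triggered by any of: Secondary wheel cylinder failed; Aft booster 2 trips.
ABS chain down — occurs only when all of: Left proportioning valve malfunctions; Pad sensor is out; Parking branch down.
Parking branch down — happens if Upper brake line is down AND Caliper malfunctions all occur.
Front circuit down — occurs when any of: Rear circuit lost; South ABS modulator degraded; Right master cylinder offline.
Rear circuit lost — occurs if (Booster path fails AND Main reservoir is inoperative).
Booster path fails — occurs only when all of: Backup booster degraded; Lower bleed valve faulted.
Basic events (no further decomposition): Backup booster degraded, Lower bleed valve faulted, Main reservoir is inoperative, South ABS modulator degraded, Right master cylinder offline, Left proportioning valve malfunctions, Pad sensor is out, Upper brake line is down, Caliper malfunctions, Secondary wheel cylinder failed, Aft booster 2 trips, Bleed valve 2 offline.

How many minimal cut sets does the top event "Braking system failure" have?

7

Booster path fails [AND]: one cut set from each child combined → 1 × 1 = 1 cut set(s).
Rear circuit lost [AND]: one cut set from each child combined → 1 × 1 = 1 cut set(s).
Front circuit down [OR]: union of children's cut sets → 3 cut set(s).
Parking branch down [AND]: one cut set from each child combined → 1 × 1 = 1 cut set(s).
ABS chain down [AND]: one cut set from each child combined → 1 × 1 × 1 = 1 cut set(s).
Service line inoperative [OR]: union of children's cut sets → 2 cut set(s).
Braking system failure [OR]: union of children's cut sets → 7 cut set(s).
Minimal cut sets: {Backup booster degraded, Lower bleed valve faulted, Main reservoir is inoperative}; {South ABS modulator degraded}; {Right master cylinder offline}; {Caliper malfunctions, Left proportioning valve malfunctions, Pad sensor is out, Upper brake line is down}; {Secondary wheel cylinder failed}; {Aft booster 2 trips}; {Bleed valve 2 offline}.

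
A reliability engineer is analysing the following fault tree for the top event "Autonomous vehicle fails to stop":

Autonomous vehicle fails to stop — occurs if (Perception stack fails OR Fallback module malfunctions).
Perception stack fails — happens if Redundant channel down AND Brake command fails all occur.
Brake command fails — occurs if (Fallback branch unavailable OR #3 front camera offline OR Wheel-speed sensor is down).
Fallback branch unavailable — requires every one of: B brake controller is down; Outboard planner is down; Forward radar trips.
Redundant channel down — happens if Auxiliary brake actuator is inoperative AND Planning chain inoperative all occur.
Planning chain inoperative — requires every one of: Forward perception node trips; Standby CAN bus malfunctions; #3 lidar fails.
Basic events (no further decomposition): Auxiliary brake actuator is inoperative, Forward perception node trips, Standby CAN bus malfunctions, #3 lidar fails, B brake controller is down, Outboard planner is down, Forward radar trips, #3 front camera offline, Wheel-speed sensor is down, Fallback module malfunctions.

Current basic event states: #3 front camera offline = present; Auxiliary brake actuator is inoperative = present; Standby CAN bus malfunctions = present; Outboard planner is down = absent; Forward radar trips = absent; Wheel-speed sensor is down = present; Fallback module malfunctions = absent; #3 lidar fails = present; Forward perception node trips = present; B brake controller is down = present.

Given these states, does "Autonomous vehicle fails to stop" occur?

Planning chain inoperative [AND]: Forward perception node trips=occurs, Standby CAN bus malfunctions=occurs, #3 lidar fails=occurs → all inputs occur → occurs.
Redundant channel down [AND]: Auxiliary brake actuator is inoperative=occurs, Planning chain inoperative=occurs → all inputs occur → occurs.
Fallback branch unavailable [AND]: B brake controller is down=occurs, Outboard planner is down=not, Forward radar trips=not → not all inputs occur → does not occur.
Brake command fails [OR]: Fallback branch unavailable=not, #3 front camera offline=occurs, Wheel-speed sensor is down=occurs → at least one input occurs → occurs.
Perception stack fails [AND]: Redundant channel down=occurs, Brake command fails=occurs → all inputs occur → occurs.
Autonomous vehicle fails to stop [OR]: Perception stack fails=occurs, Fallback module malfunctions=not → at least one input occurs → occurs.

Yes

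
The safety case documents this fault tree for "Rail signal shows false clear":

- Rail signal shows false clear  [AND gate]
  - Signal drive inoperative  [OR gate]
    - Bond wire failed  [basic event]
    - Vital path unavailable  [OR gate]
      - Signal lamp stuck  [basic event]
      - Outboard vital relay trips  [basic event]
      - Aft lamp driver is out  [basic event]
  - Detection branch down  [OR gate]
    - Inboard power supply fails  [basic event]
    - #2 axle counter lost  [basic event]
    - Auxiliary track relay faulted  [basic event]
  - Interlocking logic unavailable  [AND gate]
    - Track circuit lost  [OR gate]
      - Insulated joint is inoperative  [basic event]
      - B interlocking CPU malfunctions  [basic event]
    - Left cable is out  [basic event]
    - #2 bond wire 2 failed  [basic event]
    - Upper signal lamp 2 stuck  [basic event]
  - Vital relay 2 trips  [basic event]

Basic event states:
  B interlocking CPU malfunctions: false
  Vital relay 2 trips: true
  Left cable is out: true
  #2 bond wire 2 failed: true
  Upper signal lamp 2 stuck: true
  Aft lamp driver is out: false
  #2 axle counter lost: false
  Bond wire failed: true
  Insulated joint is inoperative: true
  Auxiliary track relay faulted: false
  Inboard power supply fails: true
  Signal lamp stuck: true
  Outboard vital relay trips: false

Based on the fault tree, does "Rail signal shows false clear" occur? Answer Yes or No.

Vital path unavailable [OR]: Signal lamp stuck=occurs, Outboard vital relay trips=not, Aft lamp driver is out=not → at least one input occurs → occurs.
Signal drive inoperative [OR]: Bond wire failed=occurs, Vital path unavailable=occurs → at least one input occurs → occurs.
Detection branch down [OR]: Inboard power supply fails=occurs, #2 axle counter lost=not, Auxiliary track relay faulted=not → at least one input occurs → occurs.
Track circuit lost [OR]: Insulated joint is inoperative=occurs, B interlocking CPU malfunctions=not → at least one input occurs → occurs.
Interlocking logic unavailable [AND]: Track circuit lost=occurs, Left cable is out=occurs, #2 bond wire 2 failed=occurs, Upper signal lamp 2 stuck=occurs → all inputs occur → occurs.
Rail signal shows false clear [AND]: Signal drive inoperative=occurs, Detection branch down=occurs, Interlocking logic unavailable=occurs, Vital relay 2 trips=occurs → all inputs occur → occurs.

Yes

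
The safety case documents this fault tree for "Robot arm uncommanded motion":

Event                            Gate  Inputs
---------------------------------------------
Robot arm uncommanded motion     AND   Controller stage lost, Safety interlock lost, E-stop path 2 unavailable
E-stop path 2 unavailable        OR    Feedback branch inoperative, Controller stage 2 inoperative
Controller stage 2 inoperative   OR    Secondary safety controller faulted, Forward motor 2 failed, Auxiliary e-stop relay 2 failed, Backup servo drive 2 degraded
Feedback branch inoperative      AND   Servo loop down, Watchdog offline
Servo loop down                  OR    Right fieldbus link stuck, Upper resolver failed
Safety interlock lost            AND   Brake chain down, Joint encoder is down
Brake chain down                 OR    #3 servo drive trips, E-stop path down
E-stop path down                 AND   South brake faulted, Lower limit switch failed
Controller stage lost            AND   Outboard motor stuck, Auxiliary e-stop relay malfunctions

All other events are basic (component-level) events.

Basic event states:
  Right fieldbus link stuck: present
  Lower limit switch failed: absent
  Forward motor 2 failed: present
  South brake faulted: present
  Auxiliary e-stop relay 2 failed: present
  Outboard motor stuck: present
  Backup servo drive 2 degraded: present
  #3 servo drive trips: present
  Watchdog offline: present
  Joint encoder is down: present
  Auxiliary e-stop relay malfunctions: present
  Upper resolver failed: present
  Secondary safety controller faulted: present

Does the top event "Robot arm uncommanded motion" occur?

Yes

Controller stage lost [AND]: Outboard motor stuck=occurs, Auxiliary e-stop relay malfunctions=occurs → all inputs occur → occurs.
E-stop path down [AND]: South brake faulted=occurs, Lower limit switch failed=not → not all inputs occur → does not occur.
Brake chain down [OR]: #3 servo drive trips=occurs, E-stop path down=not → at least one input occurs → occurs.
Safety interlock lost [AND]: Brake chain down=occurs, Joint encoder is down=occurs → all inputs occur → occurs.
Servo loop down [OR]: Right fieldbus link stuck=occurs, Upper resolver failed=occurs → at least one input occurs → occurs.
Feedback branch inoperative [AND]: Servo loop down=occurs, Watchdog offline=occurs → all inputs occur → occurs.
Controller stage 2 inoperative [OR]: Secondary safety controller faulted=occurs, Forward motor 2 failed=occurs, Auxiliary e-stop relay 2 failed=occurs, Backup servo drive 2 degraded=occurs → at least one input occurs → occurs.
E-stop path 2 unavailable [OR]: Feedback branch inoperative=occurs, Controller stage 2 inoperative=occurs → at least one input occurs → occurs.
Robot arm uncommanded motion [AND]: Controller stage lost=occurs, Safety interlock lost=occurs, E-stop path 2 unavailable=occurs → all inputs occur → occurs.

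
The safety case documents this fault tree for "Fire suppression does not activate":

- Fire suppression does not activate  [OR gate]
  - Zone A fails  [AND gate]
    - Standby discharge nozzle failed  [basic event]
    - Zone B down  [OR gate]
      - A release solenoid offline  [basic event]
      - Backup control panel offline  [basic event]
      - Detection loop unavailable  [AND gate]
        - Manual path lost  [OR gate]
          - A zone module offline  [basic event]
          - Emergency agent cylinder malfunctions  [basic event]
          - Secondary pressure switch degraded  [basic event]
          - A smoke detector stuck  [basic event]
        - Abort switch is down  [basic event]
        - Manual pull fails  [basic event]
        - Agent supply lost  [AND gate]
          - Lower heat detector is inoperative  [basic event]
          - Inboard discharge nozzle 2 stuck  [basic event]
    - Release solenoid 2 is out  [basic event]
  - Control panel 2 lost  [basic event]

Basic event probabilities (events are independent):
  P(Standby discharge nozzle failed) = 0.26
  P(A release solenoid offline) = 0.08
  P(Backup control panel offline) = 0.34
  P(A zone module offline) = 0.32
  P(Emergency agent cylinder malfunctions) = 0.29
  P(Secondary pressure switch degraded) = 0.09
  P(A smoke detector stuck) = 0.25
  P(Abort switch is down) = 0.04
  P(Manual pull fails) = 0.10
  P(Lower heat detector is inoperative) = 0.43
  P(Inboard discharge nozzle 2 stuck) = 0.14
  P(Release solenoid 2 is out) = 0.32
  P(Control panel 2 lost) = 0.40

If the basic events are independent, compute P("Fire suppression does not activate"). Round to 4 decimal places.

0.4196

P(Manual path lost) [OR] = 1 − (1−0.32) × (1−0.29) × (1−0.09) × (1−0.25) = 0.670489
P(Agent supply lost) [AND] = 0.43 × 0.14 = 0.060200
P(Detection loop unavailable) [AND] = 0.670489 × 0.04 × 0.10 × 0.060200 = 0.000161
P(Zone B down) [OR] = 1 − (1−0.08) × (1−0.34) × (1−0.000161) = 0.392898
P(Zone A fails) [AND] = 0.26 × 0.392898 × 0.32 = 0.032689
P(Fire suppression does not activate) [OR] = 1 − (1−0.032689) × (1−0.40) = 0.419613
Rounded to 4 decimal places: P(Fire suppression does not activate) ≈ 0.4196.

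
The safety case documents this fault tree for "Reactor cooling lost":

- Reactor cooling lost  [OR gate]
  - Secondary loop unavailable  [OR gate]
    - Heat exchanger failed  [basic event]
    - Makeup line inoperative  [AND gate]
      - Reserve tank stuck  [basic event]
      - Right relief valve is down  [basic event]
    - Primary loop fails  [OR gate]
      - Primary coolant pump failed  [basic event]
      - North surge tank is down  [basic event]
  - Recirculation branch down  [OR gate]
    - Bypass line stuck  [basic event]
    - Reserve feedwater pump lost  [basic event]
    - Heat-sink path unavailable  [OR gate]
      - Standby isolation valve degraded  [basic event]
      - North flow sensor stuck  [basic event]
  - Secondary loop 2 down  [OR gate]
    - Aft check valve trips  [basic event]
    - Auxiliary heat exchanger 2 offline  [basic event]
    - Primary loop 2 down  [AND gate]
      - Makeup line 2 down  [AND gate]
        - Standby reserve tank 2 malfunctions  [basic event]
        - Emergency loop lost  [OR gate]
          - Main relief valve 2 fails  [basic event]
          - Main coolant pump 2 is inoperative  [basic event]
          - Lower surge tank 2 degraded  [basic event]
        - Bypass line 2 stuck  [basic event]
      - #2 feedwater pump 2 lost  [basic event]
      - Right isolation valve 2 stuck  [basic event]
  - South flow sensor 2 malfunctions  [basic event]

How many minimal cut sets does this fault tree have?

14

Makeup line inoperative [AND]: one cut set from each child combined → 1 × 1 = 1 cut set(s).
Primary loop fails [OR]: union of children's cut sets → 2 cut set(s).
Secondary loop unavailable [OR]: union of children's cut sets → 4 cut set(s).
Heat-sink path unavailable [OR]: union of children's cut sets → 2 cut set(s).
Recirculation branch down [OR]: union of children's cut sets → 4 cut set(s).
Emergency loop lost [OR]: union of children's cut sets → 3 cut set(s).
Makeup line 2 down [AND]: one cut set from each child combined → 1 × 3 × 1 = 3 cut set(s).
Primary loop 2 down [AND]: one cut set from each child combined → 3 × 1 × 1 = 3 cut set(s).
Secondary loop 2 down [OR]: union of children's cut sets → 5 cut set(s).
Reactor cooling lost [OR]: union of children's cut sets → 14 cut set(s).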